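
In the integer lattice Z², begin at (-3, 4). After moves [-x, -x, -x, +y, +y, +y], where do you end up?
(-6, 7)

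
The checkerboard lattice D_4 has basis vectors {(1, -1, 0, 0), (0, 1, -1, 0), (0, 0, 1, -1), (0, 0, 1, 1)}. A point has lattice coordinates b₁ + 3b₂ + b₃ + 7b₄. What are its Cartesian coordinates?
(1, 2, 5, 6)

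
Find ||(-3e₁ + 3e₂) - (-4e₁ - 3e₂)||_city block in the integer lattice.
7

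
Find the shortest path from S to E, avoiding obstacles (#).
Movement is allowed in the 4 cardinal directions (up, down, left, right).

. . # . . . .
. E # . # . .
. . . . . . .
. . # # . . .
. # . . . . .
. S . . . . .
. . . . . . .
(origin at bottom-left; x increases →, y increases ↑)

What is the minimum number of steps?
6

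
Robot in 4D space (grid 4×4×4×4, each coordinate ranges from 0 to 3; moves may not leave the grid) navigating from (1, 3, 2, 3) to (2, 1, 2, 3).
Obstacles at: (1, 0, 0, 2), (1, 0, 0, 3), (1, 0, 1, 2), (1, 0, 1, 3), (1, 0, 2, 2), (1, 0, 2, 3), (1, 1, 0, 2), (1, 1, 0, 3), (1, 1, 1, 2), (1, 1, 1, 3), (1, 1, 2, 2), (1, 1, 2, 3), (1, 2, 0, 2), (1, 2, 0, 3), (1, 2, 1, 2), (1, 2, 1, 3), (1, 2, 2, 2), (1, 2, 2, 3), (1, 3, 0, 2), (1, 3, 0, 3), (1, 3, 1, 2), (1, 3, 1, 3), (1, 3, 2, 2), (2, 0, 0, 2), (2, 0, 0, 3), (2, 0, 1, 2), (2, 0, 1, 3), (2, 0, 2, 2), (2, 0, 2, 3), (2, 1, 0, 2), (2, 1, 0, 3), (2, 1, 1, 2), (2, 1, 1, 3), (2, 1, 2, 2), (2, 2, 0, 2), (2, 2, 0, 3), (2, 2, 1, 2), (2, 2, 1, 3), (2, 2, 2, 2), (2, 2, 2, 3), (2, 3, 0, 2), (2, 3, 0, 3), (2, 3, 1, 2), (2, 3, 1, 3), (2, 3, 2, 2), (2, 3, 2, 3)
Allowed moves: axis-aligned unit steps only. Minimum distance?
5
(one shortest path: (1, 3, 2, 3) → (1, 3, 3, 3) → (2, 3, 3, 3) → (2, 2, 3, 3) → (2, 1, 3, 3) → (2, 1, 2, 3))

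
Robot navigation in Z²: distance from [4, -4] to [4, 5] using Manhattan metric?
9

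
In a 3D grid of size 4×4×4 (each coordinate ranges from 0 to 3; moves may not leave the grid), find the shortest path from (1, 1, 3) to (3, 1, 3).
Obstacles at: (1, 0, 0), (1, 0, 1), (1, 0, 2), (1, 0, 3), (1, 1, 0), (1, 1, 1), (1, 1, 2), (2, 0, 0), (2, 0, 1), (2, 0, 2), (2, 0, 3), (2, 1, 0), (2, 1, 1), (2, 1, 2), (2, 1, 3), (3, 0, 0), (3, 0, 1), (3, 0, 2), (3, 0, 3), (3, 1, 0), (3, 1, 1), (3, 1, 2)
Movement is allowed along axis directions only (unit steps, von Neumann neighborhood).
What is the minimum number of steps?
4
(one shortest path: (1, 1, 3) → (1, 2, 3) → (2, 2, 3) → (3, 2, 3) → (3, 1, 3))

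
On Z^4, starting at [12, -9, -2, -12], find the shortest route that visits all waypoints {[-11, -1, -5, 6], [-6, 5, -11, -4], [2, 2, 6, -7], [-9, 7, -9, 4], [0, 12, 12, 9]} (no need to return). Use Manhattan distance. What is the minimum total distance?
140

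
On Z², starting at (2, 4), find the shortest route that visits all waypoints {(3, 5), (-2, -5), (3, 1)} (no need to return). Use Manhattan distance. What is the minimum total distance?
17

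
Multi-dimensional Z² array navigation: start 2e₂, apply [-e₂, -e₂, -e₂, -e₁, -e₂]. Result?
(-1, -2)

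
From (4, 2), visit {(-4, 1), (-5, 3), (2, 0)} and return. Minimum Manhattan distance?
24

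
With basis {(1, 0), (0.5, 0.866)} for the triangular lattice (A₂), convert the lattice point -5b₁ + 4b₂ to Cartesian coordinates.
(-3, 3.464)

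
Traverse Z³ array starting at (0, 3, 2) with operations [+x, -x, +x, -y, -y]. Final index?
(1, 1, 2)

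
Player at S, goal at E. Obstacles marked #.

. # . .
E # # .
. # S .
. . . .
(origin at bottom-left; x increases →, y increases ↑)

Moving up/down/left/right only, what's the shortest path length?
5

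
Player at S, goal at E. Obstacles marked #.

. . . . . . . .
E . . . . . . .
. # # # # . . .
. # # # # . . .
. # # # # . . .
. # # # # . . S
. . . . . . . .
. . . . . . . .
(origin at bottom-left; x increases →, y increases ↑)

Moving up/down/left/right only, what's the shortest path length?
11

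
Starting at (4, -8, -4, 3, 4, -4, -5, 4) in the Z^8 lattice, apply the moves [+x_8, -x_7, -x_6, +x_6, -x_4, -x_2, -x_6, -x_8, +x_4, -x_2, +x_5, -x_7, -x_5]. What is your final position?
(4, -10, -4, 3, 4, -5, -7, 4)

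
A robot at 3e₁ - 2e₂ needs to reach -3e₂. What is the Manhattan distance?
4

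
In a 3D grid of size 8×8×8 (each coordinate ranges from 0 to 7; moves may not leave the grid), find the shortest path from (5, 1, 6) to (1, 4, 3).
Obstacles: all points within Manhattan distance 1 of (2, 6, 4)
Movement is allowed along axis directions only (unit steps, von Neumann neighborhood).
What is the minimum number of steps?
10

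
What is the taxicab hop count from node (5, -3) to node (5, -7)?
4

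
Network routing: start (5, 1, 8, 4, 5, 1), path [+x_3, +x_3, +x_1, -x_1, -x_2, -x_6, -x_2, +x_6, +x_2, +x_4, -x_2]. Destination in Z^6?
(5, -1, 10, 5, 5, 1)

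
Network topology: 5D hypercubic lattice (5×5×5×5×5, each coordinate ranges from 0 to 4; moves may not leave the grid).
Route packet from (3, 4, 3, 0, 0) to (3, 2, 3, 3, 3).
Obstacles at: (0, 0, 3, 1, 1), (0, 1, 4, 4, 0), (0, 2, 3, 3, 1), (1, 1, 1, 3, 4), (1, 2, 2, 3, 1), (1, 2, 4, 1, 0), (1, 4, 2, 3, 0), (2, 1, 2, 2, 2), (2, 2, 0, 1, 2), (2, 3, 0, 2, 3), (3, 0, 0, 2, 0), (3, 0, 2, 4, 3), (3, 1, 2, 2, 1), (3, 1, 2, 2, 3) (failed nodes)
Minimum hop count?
8
(one shortest path: (3, 4, 3, 0, 0) → (3, 3, 3, 0, 0) → (3, 2, 3, 0, 0) → (3, 2, 3, 1, 0) → (3, 2, 3, 2, 0) → (3, 2, 3, 3, 0) → (3, 2, 3, 3, 1) → (3, 2, 3, 3, 2) → (3, 2, 3, 3, 3))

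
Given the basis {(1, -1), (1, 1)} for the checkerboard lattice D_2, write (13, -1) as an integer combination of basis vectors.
7b₁ + 6b₂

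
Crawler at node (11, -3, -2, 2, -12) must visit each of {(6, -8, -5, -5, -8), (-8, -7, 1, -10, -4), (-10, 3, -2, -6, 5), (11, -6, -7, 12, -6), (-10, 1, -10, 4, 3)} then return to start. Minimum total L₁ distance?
176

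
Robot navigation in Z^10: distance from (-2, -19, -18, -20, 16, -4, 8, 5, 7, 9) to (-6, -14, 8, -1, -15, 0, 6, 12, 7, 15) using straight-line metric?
46.3033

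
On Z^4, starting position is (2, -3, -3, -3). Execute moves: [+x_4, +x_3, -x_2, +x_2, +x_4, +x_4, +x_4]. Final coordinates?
(2, -3, -2, 1)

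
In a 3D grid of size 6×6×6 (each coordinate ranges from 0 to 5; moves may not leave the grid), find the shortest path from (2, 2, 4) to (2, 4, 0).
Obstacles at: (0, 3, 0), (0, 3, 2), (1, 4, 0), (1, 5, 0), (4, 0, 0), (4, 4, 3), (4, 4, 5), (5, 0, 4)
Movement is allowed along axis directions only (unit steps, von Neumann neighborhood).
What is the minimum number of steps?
6
(one shortest path: (2, 2, 4) → (2, 3, 4) → (2, 4, 4) → (2, 4, 3) → (2, 4, 2) → (2, 4, 1) → (2, 4, 0))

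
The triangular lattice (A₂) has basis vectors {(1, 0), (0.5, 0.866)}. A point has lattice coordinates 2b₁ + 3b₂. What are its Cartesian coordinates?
(3.5, 2.598)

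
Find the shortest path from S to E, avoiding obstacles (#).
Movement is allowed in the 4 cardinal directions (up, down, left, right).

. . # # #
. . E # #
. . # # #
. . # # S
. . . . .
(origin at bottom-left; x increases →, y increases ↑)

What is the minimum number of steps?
8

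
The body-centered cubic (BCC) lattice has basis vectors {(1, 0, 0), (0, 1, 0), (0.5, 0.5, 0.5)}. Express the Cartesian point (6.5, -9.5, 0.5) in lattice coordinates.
6b₁ - 10b₂ + b₃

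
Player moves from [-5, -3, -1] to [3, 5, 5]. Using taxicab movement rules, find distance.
22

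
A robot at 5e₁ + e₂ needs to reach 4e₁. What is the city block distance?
2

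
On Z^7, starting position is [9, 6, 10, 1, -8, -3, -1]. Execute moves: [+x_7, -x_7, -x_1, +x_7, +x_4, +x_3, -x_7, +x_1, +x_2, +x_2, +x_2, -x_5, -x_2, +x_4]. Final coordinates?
(9, 8, 11, 3, -9, -3, -1)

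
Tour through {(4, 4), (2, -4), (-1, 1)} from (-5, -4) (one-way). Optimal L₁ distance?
23
(one optimal route: (-5, -4) → (2, -4) → (-1, 1) → (4, 4))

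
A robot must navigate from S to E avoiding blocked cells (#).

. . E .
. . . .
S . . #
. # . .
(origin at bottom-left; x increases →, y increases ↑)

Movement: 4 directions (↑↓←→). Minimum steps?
4
(one shortest path: (0, 1) → (1, 1) → (2, 1) → (2, 2) → (2, 3))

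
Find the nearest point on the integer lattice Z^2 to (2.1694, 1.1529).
(2, 1)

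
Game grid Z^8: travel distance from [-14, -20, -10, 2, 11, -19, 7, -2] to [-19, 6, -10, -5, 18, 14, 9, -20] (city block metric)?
98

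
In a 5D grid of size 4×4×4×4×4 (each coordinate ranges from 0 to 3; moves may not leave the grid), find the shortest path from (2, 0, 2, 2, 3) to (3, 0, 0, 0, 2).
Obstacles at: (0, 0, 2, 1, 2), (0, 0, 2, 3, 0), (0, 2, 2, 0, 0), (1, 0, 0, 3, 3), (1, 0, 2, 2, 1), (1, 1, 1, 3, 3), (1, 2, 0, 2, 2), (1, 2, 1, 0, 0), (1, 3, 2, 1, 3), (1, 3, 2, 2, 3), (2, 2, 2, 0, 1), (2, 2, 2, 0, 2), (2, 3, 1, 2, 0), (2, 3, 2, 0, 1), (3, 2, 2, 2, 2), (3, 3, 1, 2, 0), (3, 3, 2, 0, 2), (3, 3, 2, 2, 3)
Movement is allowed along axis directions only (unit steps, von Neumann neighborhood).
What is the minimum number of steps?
6
(one shortest path: (2, 0, 2, 2, 3) → (3, 0, 2, 2, 3) → (3, 0, 1, 2, 3) → (3, 0, 0, 2, 3) → (3, 0, 0, 1, 3) → (3, 0, 0, 0, 3) → (3, 0, 0, 0, 2))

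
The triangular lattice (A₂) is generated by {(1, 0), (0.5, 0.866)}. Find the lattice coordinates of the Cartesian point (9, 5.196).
6b₁ + 6b₂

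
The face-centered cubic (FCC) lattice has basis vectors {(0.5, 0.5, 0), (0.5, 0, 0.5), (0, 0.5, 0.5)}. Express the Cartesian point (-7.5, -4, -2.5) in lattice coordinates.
-9b₁ - 6b₂ + b₃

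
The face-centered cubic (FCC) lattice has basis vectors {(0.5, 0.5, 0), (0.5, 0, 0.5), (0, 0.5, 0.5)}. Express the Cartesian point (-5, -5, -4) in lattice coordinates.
-6b₁ - 4b₂ - 4b₃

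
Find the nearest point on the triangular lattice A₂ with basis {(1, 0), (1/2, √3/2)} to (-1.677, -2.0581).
(-2, -1.732)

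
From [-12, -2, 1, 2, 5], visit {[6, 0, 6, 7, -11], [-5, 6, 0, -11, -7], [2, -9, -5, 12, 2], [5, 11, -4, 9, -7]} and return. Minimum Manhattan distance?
190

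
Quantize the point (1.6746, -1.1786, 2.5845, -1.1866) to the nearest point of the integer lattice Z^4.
(2, -1, 3, -1)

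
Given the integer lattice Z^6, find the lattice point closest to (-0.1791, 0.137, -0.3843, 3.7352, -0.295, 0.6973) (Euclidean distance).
(0, 0, 0, 4, 0, 1)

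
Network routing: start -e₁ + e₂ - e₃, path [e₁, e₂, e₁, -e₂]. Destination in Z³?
(1, 1, -1)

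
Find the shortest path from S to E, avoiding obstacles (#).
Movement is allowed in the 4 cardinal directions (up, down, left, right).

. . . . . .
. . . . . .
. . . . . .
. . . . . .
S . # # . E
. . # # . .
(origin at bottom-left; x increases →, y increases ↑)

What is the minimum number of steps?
7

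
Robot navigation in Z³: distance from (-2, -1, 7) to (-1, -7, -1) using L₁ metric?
15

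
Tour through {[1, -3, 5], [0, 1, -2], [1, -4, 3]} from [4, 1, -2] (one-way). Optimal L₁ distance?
18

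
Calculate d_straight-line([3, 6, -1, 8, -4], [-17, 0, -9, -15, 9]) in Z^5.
34.6121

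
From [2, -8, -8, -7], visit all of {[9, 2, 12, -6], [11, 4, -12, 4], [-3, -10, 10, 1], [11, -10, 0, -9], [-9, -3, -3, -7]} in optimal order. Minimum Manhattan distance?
156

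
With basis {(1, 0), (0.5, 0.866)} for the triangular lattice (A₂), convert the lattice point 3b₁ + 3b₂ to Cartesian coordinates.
(4.5, 2.598)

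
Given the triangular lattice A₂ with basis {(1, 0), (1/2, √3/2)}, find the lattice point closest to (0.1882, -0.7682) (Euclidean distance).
(0.5, -0.866)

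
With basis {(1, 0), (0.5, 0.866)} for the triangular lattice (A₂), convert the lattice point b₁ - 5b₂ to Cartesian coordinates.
(-1.5, -4.33)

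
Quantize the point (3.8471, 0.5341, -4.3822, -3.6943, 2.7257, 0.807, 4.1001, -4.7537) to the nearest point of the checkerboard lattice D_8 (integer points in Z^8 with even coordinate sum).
(4, 1, -4, -4, 3, 1, 4, -5)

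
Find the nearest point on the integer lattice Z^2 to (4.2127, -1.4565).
(4, -1)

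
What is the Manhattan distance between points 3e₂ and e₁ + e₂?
3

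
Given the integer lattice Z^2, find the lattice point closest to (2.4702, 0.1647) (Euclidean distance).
(2, 0)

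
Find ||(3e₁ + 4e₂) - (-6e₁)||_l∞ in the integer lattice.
9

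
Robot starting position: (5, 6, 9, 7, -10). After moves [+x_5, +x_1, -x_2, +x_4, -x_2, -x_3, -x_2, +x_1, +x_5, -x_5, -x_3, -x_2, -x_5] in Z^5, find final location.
(7, 2, 7, 8, -10)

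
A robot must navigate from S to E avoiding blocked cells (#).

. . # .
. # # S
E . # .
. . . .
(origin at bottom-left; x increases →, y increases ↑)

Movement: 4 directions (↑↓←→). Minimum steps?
6
(one shortest path: (3, 2) → (3, 1) → (3, 0) → (2, 0) → (1, 0) → (0, 0) → (0, 1))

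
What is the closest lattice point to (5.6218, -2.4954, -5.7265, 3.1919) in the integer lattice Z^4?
(6, -2, -6, 3)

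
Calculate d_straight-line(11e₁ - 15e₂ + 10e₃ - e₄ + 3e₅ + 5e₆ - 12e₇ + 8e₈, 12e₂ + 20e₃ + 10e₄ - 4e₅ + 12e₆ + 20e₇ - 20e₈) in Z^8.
54.5619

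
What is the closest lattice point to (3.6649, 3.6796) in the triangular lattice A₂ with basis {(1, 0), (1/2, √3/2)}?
(4, 3.464)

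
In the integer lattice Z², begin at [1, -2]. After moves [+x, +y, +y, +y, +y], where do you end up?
(2, 2)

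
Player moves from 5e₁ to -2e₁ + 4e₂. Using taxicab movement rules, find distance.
11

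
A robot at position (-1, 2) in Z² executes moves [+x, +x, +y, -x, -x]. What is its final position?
(-1, 3)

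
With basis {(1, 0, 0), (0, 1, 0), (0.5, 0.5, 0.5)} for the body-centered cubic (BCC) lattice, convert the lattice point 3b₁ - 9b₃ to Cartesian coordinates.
(-1.5, -4.5, -4.5)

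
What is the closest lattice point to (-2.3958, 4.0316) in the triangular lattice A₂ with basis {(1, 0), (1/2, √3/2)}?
(-2.5, 4.33)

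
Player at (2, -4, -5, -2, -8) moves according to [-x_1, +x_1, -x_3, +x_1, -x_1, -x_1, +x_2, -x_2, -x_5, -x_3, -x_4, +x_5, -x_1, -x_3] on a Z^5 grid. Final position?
(0, -4, -8, -3, -8)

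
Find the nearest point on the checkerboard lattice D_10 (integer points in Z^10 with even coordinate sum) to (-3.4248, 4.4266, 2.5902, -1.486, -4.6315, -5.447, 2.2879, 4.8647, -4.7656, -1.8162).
(-3, 4, 3, -2, -5, -5, 2, 5, -5, -2)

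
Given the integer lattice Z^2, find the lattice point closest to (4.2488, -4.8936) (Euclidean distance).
(4, -5)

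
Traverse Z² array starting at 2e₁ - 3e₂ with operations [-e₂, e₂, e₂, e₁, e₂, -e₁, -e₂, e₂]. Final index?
(2, -1)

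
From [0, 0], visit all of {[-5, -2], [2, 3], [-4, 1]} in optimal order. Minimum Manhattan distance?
17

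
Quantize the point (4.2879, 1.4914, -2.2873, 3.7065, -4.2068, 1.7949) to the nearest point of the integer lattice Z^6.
(4, 1, -2, 4, -4, 2)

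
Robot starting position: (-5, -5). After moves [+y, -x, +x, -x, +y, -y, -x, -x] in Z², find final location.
(-8, -4)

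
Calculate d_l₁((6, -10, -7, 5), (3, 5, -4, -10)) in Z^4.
36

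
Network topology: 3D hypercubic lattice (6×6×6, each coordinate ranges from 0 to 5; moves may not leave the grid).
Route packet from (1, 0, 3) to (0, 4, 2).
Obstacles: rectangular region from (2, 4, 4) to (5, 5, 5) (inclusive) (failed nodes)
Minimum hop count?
6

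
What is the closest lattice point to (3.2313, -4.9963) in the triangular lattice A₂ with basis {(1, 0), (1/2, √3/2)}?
(3, -5.196)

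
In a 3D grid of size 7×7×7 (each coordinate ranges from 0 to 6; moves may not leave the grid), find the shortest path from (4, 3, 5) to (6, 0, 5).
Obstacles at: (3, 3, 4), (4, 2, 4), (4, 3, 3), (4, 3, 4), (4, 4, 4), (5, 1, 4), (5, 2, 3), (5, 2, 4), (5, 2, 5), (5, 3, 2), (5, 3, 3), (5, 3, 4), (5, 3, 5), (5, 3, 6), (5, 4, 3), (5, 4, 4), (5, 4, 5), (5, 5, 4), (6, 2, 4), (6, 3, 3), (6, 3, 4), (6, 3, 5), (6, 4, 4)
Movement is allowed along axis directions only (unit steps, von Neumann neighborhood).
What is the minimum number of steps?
5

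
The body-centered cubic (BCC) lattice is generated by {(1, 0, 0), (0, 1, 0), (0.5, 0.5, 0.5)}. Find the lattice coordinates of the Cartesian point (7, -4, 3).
4b₁ - 7b₂ + 6b₃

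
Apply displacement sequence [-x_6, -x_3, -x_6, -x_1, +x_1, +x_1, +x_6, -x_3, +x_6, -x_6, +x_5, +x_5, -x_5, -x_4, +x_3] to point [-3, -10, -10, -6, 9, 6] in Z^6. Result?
(-2, -10, -11, -7, 10, 5)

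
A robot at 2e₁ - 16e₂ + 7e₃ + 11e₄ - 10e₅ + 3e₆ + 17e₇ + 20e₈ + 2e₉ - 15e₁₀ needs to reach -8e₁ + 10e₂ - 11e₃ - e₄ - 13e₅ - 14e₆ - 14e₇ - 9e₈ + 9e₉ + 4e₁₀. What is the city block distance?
172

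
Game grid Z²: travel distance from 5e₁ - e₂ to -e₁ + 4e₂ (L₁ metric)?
11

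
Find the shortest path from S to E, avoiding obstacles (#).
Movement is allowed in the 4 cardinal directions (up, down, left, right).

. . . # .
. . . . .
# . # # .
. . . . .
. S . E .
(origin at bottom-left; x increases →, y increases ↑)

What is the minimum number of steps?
2
(one shortest path: (1, 0) → (2, 0) → (3, 0))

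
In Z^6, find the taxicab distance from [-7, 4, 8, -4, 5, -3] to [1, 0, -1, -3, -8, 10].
48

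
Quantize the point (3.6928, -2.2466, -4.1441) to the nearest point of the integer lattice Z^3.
(4, -2, -4)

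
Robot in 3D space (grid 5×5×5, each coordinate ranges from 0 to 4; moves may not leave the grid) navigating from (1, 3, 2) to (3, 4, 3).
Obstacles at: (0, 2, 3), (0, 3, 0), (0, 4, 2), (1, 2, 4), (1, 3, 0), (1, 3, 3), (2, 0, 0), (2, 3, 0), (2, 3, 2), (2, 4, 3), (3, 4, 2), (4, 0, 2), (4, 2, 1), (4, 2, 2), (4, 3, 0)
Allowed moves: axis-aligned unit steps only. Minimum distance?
6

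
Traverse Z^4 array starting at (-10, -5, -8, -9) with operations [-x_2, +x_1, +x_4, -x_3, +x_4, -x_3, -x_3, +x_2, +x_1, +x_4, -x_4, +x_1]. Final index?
(-7, -5, -11, -7)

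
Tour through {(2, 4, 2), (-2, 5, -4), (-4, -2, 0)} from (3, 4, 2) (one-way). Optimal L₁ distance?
25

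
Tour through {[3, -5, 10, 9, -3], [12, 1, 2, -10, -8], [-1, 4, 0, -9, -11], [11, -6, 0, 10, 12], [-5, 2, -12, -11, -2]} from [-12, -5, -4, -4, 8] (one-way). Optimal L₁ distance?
172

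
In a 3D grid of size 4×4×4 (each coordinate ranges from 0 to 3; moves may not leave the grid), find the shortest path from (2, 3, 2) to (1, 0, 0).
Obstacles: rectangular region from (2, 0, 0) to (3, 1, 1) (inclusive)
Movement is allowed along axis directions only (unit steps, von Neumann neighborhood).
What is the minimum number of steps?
6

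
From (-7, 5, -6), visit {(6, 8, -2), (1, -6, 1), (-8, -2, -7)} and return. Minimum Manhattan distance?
72
(one optimal route: (-7, 5, -6) → (6, 8, -2) → (1, -6, 1) → (-8, -2, -7) → (-7, 5, -6))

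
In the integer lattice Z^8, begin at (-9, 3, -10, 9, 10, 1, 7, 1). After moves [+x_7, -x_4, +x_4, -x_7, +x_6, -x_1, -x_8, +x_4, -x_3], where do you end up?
(-10, 3, -11, 10, 10, 2, 7, 0)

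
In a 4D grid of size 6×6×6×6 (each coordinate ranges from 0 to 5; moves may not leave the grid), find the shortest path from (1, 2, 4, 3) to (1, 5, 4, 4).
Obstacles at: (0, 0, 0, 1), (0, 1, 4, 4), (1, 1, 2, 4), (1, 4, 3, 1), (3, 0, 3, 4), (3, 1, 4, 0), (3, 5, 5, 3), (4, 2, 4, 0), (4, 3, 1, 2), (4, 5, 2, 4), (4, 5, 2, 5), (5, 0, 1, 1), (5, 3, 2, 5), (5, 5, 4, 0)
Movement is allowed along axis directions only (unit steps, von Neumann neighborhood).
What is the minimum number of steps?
4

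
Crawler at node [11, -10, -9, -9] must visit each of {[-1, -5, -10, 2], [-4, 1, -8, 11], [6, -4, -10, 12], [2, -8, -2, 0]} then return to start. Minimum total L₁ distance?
114
(one optimal route: (11, -10, -9, -9) → (6, -4, -10, 12) → (-4, 1, -8, 11) → (-1, -5, -10, 2) → (2, -8, -2, 0) → (11, -10, -9, -9))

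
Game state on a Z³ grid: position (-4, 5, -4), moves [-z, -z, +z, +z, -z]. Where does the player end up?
(-4, 5, -5)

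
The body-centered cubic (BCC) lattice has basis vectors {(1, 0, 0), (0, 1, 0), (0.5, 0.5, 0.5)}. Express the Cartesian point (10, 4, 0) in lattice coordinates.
10b₁ + 4b₂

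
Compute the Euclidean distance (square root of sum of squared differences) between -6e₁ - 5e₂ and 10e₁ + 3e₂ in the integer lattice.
17.8885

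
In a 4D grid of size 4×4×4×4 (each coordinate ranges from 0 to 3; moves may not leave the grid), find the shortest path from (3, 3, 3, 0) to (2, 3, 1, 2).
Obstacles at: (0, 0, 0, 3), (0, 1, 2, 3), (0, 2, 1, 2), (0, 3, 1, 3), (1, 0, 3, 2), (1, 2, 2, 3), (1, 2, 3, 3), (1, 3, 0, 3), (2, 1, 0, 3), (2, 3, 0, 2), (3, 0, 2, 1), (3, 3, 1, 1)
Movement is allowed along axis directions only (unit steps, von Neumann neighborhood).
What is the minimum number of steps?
5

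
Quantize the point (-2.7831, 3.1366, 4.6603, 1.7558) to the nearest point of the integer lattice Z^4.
(-3, 3, 5, 2)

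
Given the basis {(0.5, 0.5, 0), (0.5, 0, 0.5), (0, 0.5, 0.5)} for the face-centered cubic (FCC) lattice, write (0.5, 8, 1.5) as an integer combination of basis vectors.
7b₁ - 6b₂ + 9b₃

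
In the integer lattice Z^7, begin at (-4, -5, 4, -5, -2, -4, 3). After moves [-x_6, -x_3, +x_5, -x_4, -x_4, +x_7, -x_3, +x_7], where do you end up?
(-4, -5, 2, -7, -1, -5, 5)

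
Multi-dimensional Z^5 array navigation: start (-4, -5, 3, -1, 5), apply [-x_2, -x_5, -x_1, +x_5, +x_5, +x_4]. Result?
(-5, -6, 3, 0, 6)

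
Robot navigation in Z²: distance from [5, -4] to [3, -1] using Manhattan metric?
5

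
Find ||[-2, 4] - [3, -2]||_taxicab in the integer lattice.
11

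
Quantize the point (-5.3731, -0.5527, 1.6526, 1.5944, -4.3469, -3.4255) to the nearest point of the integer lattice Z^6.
(-5, -1, 2, 2, -4, -3)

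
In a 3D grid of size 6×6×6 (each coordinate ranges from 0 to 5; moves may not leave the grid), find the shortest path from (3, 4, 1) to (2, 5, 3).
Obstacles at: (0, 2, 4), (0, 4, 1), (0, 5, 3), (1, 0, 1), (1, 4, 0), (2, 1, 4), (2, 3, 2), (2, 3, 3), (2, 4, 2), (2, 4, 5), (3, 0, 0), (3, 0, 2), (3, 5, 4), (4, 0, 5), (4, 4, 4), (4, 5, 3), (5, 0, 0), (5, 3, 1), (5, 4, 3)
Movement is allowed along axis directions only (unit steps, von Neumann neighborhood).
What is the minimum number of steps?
4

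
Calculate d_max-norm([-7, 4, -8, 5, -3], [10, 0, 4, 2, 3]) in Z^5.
17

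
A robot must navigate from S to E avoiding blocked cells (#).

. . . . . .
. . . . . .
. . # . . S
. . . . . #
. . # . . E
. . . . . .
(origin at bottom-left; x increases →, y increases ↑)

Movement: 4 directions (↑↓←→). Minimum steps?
4
(one shortest path: (5, 3) → (4, 3) → (4, 2) → (4, 1) → (5, 1))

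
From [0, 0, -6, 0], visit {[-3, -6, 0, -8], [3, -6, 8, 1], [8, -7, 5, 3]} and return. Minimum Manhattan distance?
86
(one optimal route: (0, 0, -6, 0) → (-3, -6, 0, -8) → (3, -6, 8, 1) → (8, -7, 5, 3) → (0, 0, -6, 0))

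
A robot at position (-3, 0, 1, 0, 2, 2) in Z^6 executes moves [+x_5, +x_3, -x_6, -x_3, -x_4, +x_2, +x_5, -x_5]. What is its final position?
(-3, 1, 1, -1, 3, 1)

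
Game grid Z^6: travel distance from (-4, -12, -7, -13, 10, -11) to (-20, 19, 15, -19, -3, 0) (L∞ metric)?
31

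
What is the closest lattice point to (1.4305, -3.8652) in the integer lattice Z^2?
(1, -4)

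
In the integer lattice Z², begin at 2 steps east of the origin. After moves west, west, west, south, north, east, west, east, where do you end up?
(0, 0)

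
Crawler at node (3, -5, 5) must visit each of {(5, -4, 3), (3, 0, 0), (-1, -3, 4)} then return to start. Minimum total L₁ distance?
32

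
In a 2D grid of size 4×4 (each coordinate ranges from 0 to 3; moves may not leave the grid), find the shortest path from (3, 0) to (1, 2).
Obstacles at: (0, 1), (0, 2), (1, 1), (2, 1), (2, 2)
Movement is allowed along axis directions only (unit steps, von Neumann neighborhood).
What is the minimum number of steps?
6
(one shortest path: (3, 0) → (3, 1) → (3, 2) → (3, 3) → (2, 3) → (1, 3) → (1, 2))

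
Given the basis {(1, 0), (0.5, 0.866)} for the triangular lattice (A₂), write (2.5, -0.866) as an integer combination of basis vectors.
3b₁ - b₂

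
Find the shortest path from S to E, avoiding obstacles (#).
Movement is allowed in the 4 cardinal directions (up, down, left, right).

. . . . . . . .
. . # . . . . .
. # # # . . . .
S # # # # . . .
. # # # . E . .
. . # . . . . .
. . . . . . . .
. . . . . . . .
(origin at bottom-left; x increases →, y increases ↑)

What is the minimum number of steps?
10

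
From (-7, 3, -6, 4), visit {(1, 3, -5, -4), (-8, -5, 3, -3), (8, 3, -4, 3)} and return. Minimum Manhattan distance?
84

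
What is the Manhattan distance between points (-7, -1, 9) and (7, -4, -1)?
27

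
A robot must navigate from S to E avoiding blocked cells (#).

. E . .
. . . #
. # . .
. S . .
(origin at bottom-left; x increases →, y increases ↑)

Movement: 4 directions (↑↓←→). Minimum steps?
5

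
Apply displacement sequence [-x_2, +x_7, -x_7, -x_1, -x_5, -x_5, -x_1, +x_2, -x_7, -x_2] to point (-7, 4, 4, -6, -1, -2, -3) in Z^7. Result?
(-9, 3, 4, -6, -3, -2, -4)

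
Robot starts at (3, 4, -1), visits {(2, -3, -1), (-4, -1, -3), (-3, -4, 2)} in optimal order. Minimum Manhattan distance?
26
(one optimal route: (3, 4, -1) → (2, -3, -1) → (-3, -4, 2) → (-4, -1, -3))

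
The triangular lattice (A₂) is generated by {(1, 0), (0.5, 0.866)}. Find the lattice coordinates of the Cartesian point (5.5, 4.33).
3b₁ + 5b₂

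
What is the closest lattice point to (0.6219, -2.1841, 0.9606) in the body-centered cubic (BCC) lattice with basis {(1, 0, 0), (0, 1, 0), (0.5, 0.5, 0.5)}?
(1, -2, 1)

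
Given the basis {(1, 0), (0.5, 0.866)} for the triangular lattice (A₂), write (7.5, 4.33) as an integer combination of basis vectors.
5b₁ + 5b₂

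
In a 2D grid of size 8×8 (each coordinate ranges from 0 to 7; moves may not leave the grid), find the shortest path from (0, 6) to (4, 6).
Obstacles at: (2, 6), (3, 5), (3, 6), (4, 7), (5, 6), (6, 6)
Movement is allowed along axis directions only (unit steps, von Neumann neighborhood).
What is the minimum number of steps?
8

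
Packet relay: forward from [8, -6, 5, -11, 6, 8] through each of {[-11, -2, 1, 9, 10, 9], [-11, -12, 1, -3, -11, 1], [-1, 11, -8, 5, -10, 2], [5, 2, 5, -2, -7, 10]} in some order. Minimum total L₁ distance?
184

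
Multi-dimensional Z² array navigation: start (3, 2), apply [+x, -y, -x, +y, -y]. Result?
(3, 1)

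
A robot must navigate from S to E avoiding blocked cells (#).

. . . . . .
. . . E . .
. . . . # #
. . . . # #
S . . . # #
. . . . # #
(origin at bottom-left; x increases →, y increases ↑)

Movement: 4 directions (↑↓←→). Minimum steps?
6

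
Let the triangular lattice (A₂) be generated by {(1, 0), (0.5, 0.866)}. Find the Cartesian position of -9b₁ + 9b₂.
(-4.5, 7.794)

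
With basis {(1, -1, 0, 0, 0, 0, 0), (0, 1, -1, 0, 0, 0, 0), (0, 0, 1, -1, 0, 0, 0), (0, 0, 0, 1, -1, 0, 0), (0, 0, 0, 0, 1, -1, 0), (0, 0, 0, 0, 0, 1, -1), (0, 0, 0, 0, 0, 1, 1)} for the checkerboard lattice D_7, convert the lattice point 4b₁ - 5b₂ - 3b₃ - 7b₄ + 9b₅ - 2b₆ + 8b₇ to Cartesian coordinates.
(4, -9, 2, -4, 16, -3, 10)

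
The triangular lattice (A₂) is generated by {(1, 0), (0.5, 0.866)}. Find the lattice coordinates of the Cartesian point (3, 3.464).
b₁ + 4b₂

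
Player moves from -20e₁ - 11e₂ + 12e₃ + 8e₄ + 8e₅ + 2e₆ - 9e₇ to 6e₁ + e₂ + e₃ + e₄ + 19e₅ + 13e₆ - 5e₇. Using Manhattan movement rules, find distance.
82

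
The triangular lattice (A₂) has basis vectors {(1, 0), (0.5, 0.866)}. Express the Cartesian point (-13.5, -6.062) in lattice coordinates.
-10b₁ - 7b₂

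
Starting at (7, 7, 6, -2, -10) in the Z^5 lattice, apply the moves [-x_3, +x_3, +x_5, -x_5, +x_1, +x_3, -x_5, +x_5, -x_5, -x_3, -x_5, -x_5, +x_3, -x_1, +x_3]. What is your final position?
(7, 7, 8, -2, -13)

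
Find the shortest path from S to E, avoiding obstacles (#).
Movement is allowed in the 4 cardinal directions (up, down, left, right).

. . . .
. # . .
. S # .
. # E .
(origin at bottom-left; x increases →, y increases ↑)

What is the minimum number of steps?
10
(one shortest path: (1, 1) → (0, 1) → (0, 2) → (0, 3) → (1, 3) → (2, 3) → (3, 3) → (3, 2) → (3, 1) → (3, 0) → (2, 0))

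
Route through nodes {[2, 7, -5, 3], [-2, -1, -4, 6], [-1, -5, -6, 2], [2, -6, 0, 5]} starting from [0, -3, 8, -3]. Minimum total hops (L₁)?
61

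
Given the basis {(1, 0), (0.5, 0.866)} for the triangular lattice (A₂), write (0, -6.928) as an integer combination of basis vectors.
4b₁ - 8b₂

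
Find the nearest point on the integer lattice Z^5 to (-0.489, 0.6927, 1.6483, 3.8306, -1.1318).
(0, 1, 2, 4, -1)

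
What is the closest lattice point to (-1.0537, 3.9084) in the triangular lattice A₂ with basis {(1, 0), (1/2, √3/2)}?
(-1, 3.464)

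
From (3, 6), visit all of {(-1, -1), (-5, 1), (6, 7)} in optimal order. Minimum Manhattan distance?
25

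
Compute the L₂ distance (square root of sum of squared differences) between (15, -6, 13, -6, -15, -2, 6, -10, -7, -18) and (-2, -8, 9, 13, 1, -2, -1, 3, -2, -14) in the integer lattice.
34.4238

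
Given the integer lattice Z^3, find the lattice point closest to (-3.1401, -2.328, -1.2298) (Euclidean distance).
(-3, -2, -1)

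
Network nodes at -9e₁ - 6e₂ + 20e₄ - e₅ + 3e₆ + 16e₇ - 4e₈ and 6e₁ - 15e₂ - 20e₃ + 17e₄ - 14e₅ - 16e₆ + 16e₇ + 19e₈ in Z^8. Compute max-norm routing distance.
23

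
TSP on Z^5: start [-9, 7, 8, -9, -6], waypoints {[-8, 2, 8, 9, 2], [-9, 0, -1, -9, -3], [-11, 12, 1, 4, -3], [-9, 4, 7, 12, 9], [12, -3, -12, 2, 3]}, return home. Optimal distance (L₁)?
204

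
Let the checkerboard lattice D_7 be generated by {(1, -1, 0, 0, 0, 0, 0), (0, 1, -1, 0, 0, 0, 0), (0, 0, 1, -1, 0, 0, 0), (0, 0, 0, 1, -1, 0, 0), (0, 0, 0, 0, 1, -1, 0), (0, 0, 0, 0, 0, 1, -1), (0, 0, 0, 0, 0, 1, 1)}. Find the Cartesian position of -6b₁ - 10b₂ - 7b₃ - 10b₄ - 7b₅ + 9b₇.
(-6, -4, 3, -3, 3, 16, 9)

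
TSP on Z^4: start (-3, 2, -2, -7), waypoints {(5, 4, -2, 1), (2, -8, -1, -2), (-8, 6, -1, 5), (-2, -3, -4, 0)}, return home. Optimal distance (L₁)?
90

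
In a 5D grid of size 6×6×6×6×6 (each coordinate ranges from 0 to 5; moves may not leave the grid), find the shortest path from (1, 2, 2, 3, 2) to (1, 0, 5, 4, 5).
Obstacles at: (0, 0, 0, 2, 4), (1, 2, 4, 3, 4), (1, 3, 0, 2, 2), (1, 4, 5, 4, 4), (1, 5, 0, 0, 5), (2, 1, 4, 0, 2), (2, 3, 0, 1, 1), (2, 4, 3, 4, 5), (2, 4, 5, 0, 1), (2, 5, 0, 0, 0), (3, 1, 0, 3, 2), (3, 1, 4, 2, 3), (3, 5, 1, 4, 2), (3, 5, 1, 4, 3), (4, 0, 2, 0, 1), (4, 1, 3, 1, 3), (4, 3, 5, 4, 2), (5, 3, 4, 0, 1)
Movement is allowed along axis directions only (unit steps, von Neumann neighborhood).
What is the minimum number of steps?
9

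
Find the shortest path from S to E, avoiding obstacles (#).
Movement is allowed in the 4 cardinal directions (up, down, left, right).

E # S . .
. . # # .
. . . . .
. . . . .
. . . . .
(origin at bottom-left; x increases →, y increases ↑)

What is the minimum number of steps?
10
(one shortest path: (2, 4) → (3, 4) → (4, 4) → (4, 3) → (4, 2) → (3, 2) → (2, 2) → (1, 2) → (0, 2) → (0, 3) → (0, 4))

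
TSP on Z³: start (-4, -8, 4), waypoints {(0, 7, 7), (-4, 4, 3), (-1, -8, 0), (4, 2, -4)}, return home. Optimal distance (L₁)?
70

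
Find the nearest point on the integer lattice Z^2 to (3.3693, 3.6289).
(3, 4)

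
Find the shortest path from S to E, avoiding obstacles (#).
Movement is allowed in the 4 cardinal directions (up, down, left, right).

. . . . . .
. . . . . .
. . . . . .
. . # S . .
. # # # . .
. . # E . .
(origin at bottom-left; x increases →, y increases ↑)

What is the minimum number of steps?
4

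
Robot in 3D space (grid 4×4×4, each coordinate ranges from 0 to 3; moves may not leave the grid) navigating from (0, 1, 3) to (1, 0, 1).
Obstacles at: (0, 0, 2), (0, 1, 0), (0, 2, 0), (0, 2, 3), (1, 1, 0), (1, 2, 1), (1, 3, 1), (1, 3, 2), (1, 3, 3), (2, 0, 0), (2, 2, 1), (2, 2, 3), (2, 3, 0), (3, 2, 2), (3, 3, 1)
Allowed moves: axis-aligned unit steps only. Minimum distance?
4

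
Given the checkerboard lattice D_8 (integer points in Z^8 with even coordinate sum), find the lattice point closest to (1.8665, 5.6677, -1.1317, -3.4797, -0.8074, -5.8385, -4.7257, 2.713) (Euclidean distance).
(2, 6, -1, -4, -1, -6, -5, 3)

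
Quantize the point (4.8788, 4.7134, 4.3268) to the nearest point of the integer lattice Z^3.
(5, 5, 4)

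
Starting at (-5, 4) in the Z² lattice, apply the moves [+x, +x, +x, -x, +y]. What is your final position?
(-3, 5)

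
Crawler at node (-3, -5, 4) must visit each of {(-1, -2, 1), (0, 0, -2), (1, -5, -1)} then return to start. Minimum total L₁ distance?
30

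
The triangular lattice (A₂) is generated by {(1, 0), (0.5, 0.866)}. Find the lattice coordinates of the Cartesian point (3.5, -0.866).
4b₁ - b₂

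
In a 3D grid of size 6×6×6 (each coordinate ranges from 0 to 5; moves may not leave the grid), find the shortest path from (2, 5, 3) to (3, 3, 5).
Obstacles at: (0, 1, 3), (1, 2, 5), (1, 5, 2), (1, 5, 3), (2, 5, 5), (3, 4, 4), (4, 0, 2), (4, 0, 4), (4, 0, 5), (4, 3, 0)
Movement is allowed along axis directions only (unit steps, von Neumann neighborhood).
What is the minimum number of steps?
5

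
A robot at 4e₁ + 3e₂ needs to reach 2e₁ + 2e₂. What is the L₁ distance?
3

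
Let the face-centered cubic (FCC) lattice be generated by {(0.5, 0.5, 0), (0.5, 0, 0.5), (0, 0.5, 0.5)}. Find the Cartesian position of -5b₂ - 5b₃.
(-2.5, -2.5, -5)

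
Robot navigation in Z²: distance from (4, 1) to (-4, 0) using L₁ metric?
9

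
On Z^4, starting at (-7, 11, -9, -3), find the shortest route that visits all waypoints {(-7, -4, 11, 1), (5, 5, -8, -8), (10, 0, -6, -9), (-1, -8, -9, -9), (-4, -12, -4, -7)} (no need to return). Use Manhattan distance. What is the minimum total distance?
107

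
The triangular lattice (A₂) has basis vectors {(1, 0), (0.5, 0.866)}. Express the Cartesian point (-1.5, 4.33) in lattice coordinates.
-4b₁ + 5b₂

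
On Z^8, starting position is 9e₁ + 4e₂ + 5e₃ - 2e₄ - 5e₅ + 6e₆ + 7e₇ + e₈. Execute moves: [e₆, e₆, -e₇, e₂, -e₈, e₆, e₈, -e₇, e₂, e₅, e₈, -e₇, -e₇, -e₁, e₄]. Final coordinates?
(8, 6, 5, -1, -4, 9, 3, 2)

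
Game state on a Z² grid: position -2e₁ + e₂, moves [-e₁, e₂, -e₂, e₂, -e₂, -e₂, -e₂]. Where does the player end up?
(-3, -1)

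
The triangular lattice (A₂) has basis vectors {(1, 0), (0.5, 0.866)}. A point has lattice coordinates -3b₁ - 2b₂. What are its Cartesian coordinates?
(-4, -1.732)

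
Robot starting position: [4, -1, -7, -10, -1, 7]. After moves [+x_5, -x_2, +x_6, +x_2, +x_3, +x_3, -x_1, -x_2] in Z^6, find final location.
(3, -2, -5, -10, 0, 8)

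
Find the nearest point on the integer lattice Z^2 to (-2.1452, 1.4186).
(-2, 1)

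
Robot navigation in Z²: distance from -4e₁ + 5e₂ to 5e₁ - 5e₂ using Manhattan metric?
19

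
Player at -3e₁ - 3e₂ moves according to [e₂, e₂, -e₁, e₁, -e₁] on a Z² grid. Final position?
(-4, -1)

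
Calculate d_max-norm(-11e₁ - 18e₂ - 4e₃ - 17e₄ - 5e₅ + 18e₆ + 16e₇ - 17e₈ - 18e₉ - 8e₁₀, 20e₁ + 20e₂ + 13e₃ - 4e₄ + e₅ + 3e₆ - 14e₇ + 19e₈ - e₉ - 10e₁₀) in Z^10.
38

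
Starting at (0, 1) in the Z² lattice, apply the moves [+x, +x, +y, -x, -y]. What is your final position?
(1, 1)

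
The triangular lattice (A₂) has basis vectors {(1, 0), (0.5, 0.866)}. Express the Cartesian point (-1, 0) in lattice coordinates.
-b₁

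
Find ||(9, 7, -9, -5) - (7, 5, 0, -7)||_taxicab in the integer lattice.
15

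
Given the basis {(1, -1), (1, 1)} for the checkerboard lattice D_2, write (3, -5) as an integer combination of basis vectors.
4b₁ - b₂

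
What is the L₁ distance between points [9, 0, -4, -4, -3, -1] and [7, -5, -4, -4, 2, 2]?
15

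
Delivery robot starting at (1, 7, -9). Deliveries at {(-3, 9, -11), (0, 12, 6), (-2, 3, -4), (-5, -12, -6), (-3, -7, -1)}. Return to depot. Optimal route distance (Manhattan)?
104
(one optimal route: (1, 7, -9) → (-3, 9, -11) → (0, 12, 6) → (-3, -7, -1) → (-5, -12, -6) → (-2, 3, -4) → (1, 7, -9))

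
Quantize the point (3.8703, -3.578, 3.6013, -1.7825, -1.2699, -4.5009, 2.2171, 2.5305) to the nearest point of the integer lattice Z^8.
(4, -4, 4, -2, -1, -5, 2, 3)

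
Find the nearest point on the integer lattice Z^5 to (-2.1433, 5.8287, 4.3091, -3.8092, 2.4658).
(-2, 6, 4, -4, 2)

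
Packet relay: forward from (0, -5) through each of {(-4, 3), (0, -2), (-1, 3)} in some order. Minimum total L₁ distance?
12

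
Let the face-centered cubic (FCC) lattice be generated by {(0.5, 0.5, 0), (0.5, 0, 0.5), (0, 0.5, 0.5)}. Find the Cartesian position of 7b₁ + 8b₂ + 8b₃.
(7.5, 7.5, 8)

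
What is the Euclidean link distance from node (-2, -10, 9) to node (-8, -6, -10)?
20.3224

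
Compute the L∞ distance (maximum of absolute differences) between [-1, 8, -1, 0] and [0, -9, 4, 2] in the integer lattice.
17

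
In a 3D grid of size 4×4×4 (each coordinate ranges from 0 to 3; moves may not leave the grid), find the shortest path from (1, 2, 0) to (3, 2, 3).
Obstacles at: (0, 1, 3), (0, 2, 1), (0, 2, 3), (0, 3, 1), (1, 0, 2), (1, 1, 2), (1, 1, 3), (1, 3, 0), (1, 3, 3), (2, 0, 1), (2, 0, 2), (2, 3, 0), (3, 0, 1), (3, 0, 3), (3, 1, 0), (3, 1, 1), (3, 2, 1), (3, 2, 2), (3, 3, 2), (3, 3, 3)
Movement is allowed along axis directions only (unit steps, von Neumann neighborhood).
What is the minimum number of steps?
5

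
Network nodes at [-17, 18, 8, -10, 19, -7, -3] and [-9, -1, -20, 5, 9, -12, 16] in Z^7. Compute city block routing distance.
104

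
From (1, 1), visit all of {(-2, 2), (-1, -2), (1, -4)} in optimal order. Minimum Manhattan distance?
13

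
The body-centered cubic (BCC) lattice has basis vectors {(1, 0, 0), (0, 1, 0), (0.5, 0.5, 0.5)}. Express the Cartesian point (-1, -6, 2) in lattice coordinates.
-3b₁ - 8b₂ + 4b₃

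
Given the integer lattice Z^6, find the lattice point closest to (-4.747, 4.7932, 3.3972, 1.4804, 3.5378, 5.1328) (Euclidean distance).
(-5, 5, 3, 1, 4, 5)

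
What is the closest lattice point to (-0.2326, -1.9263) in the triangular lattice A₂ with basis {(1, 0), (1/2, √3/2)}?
(0, -1.732)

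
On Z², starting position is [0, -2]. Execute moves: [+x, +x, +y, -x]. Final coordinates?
(1, -1)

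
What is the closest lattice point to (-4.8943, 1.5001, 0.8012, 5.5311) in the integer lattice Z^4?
(-5, 2, 1, 6)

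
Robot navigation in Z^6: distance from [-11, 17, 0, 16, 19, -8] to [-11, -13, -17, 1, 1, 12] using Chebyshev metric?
30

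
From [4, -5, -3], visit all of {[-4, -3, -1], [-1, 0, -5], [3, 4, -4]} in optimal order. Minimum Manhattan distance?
30
(one optimal route: (4, -5, -3) → (3, 4, -4) → (-1, 0, -5) → (-4, -3, -1))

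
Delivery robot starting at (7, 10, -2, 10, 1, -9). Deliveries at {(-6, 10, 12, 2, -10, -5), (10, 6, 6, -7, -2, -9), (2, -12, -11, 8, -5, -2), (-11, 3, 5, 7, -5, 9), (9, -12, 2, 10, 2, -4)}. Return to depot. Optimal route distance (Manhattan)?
246
(one optimal route: (7, 10, -2, 10, 1, -9) → (10, 6, 6, -7, -2, -9) → (-6, 10, 12, 2, -10, -5) → (-11, 3, 5, 7, -5, 9) → (2, -12, -11, 8, -5, -2) → (9, -12, 2, 10, 2, -4) → (7, 10, -2, 10, 1, -9))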